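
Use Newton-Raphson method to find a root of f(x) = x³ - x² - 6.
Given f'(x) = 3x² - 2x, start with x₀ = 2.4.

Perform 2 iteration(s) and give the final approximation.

f(x) = x³ - x² - 6
f'(x) = 3x² - 2x
x₀ = 2.4

Newton-Raphson formula: x_{n+1} = x_n - f(x_n)/f'(x_n)

Iteration 1:
  f(2.400000) = 2.064000
  f'(2.400000) = 12.480000
  x_1 = 2.400000 - 2.064000/12.480000 = 2.234615
Iteration 2:
  f(2.234615) = 0.165059
  f'(2.234615) = 10.511287
  x_2 = 2.234615 - 0.165059/10.511287 = 2.218912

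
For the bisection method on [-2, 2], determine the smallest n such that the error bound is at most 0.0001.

We need (b-a)/2^n ≤ 0.0001
(2 - (-2))/2^n ≤ 0.0001
4/2^n ≤ 0.0001
2^n ≥ 40000
n ≥ log₂(40000) = 15.29
n ≥ 16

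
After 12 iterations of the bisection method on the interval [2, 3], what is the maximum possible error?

Bisection error bound: |error| ≤ (b-a)/2^n
|error| ≤ (3 - 2)/2^12 = 1/2^12
|error| ≤ 0.0002441406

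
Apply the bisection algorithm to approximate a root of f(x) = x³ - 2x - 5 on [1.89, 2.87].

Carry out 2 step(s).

f(x) = x³ - 2x - 5
Initial interval: [1.89, 2.87]

Iteration 1:
  c_1 = (1.890000 + 2.870000)/2 = 2.380000
  f(c_1) = f(2.380000) = 3.721272
  f(a) × f(c) < 0, new interval: [1.890000, 2.380000]
Iteration 2:
  c_2 = (1.890000 + 2.380000)/2 = 2.135000
  f(c_2) = f(2.135000) = 0.461810
  f(a) × f(c) < 0, new interval: [1.890000, 2.135000]

After 2 iteration(s), the approximation is c_2 = 2.135000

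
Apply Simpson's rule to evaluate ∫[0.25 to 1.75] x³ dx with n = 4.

f(x) = x³
a = 0.25, b = 1.75, n = 4
h = (b - a)/n = 0.375000

Simpson's rule: (h/3)[f(x₀) + 4f(x₁) + 2f(x₂) + ... + f(xₙ)]

x_0 = 0.2500, f(x_0) = 0.015625, coefficient = 1
x_1 = 0.6250, f(x_1) = 0.244141, coefficient = 4
x_2 = 1.0000, f(x_2) = 1.000000, coefficient = 2
x_3 = 1.3750, f(x_3) = 2.599609, coefficient = 4
x_4 = 1.7500, f(x_4) = 5.359375, coefficient = 1

I ≈ (0.375000/3) × 18.750000 = 2.343750
Exact value: 2.343750
Error: 0.000000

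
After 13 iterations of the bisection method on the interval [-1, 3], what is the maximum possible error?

Bisection error bound: |error| ≤ (b-a)/2^n
|error| ≤ (3 - (-1))/2^13 = 4/2^13
|error| ≤ 0.0004882812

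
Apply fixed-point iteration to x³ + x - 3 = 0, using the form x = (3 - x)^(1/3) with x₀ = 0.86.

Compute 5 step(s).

Equation: x³ + x - 3 = 0
Fixed-point form: x = (3 - x)^(1/3)
x₀ = 0.86

x_1 = g(0.860000) = 1.288659
x_2 = g(1.288659) = 1.196131
x_3 = g(1.196131) = 1.217311
x_4 = g(1.217311) = 1.212528
x_5 = g(1.212528) = 1.213612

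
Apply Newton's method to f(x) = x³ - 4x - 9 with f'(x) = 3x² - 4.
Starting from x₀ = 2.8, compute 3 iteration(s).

f(x) = x³ - 4x - 9
f'(x) = 3x² - 4
x₀ = 2.8

Newton-Raphson formula: x_{n+1} = x_n - f(x_n)/f'(x_n)

Iteration 1:
  f(2.800000) = 1.752000
  f'(2.800000) = 19.520000
  x_1 = 2.800000 - 1.752000/19.520000 = 2.710246
Iteration 2:
  f(2.710246) = 0.066946
  f'(2.710246) = 18.036299
  x_2 = 2.710246 - 0.066946/18.036299 = 2.706534
Iteration 3:
  f(2.706534) = 0.000112
  f'(2.706534) = 17.975982
  x_3 = 2.706534 - 0.000112/17.975982 = 2.706528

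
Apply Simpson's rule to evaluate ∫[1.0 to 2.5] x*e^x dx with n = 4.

f(x) = x*e^x
a = 1.0, b = 2.5, n = 4
h = (b - a)/n = 0.375000

Simpson's rule: (h/3)[f(x₀) + 4f(x₁) + 2f(x₂) + ... + f(xₙ)]

x_0 = 1.0000, f(x_0) = 2.718282, coefficient = 1
x_1 = 1.3750, f(x_1) = 5.438230, coefficient = 4
x_2 = 1.7500, f(x_2) = 10.070555, coefficient = 2
x_3 = 2.1250, f(x_3) = 17.792407, coefficient = 4
x_4 = 2.5000, f(x_4) = 30.456235, coefficient = 1

I ≈ (0.375000/3) × 146.238177 = 18.279772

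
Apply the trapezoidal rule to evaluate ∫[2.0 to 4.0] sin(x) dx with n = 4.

f(x) = sin(x)
a = 2.0, b = 4.0, n = 4
h = (b - a)/n = 0.500000

Trapezoidal rule: (h/2)[f(x₀) + 2f(x₁) + 2f(x₂) + ... + f(xₙ)]

x_0 = 2.0000, f(x_0) = 0.909297, coefficient = 1
x_1 = 2.5000, f(x_1) = 0.598472, coefficient = 2
x_2 = 3.0000, f(x_2) = 0.141120, coefficient = 2
x_3 = 3.5000, f(x_3) = -0.350783, coefficient = 2
x_4 = 4.0000, f(x_4) = -0.756802, coefficient = 1

I ≈ (0.500000/2) × 0.930113 = 0.232528
Exact value: 0.237497
Error: 0.004969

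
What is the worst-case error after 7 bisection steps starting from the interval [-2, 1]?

Bisection error bound: |error| ≤ (b-a)/2^n
|error| ≤ (1 - (-2))/2^7 = 3/2^7
|error| ≤ 0.0234375000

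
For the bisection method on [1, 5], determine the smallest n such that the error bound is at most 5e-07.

We need (b-a)/2^n ≤ 5e-07
(5 - 1)/2^n ≤ 5e-07
4/2^n ≤ 5e-07
2^n ≥ 8000000
n ≥ log₂(8000000) = 22.93
n ≥ 23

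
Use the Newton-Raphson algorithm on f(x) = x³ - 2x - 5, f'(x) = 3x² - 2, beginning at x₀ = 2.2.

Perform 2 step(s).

f(x) = x³ - 2x - 5
f'(x) = 3x² - 2
x₀ = 2.2

Newton-Raphson formula: x_{n+1} = x_n - f(x_n)/f'(x_n)

Iteration 1:
  f(2.200000) = 1.248000
  f'(2.200000) = 12.520000
  x_1 = 2.200000 - 1.248000/12.520000 = 2.100319
Iteration 2:
  f(2.100319) = 0.064589
  f'(2.100319) = 11.234026
  x_2 = 2.100319 - 0.064589/11.234026 = 2.094570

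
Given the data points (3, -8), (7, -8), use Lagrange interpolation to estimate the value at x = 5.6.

Lagrange interpolation formula:
P(x) = Σ yᵢ × Lᵢ(x)
where Lᵢ(x) = Π_{j≠i} (x - xⱼ)/(xᵢ - xⱼ)

L_0(5.6) = (5.6 - 7)/(3 - 7) = 0.350000
L_1(5.6) = (5.6 - 3)/(7 - 3) = 0.650000

P(5.6) = (-8)×L_0(5.6) + (-8)×L_1(5.6)
P(5.6) = -8.000000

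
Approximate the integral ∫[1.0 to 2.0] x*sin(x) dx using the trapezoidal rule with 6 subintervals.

f(x) = x*sin(x)
a = 1.0, b = 2.0, n = 6
h = (b - a)/n = 0.166667

Trapezoidal rule: (h/2)[f(x₀) + 2f(x₁) + 2f(x₂) + ... + f(xₙ)]

x_0 = 1.0000, f(x_0) = 0.841471, coefficient = 1
x_1 = 1.1667, f(x_1) = 1.072686, coefficient = 2
x_2 = 1.3333, f(x_2) = 1.295917, coefficient = 2
x_3 = 1.5000, f(x_3) = 1.496242, coefficient = 2
x_4 = 1.6667, f(x_4) = 1.659013, coefficient = 2
x_5 = 1.8333, f(x_5) = 1.770514, coefficient = 2
x_6 = 2.0000, f(x_6) = 1.818595, coefficient = 1

I ≈ (0.166667/2) × 17.248810 = 1.437401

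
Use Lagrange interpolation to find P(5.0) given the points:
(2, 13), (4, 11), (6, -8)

Lagrange interpolation formula:
P(x) = Σ yᵢ × Lᵢ(x)
where Lᵢ(x) = Π_{j≠i} (x - xⱼ)/(xᵢ - xⱼ)

L_0(5.0) = (5.0 - 4)/(2 - 4) × (5.0 - 6)/(2 - 6) = -0.125000
L_1(5.0) = (5.0 - 2)/(4 - 2) × (5.0 - 6)/(4 - 6) = 0.750000
L_2(5.0) = (5.0 - 2)/(6 - 2) × (5.0 - 4)/(6 - 4) = 0.375000

P(5.0) = 13×L_0(5.0) + 11×L_1(5.0) + (-8)×L_2(5.0)
P(5.0) = 3.625000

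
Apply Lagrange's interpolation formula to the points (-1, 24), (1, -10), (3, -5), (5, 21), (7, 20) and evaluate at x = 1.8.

Lagrange interpolation formula:
P(x) = Σ yᵢ × Lᵢ(x)
where Lᵢ(x) = Π_{j≠i} (x - xⱼ)/(xᵢ - xⱼ)

L_0(1.8) = (1.8 - 1)/(-1 - 1) × (1.8 - 3)/(-1 - 3) × (1.8 - 5)/(-1 - 5) × (1.8 - 7)/(-1 - 7) = -0.041600
L_1(1.8) = (1.8 - (-1))/(1 - (-1)) × (1.8 - 3)/(1 - 3) × (1.8 - 5)/(1 - 5) × (1.8 - 7)/(1 - 7) = 0.582400
L_2(1.8) = (1.8 - (-1))/(3 - (-1)) × (1.8 - 1)/(3 - 1) × (1.8 - 5)/(3 - 5) × (1.8 - 7)/(3 - 7) = 0.582400
L_3(1.8) = (1.8 - (-1))/(5 - (-1)) × (1.8 - 1)/(5 - 1) × (1.8 - 3)/(5 - 3) × (1.8 - 7)/(5 - 7) = -0.145600
L_4(1.8) = (1.8 - (-1))/(7 - (-1)) × (1.8 - 1)/(7 - 1) × (1.8 - 3)/(7 - 3) × (1.8 - 5)/(7 - 5) = 0.022400

P(1.8) = 24×L_0(1.8) + (-10)×L_1(1.8) + (-5)×L_2(1.8) + 21×L_3(1.8) + 20×L_4(1.8)
P(1.8) = -12.344000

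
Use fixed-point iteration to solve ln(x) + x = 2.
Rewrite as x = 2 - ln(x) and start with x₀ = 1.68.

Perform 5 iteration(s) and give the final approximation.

Equation: ln(x) + x = 2
Fixed-point form: x = 2 - ln(x)
x₀ = 1.68

x_1 = g(1.680000) = 1.481206
x_2 = g(1.481206) = 1.607143
x_3 = g(1.607143) = 1.525542
x_4 = g(1.525542) = 1.577650
x_5 = g(1.577650) = 1.544063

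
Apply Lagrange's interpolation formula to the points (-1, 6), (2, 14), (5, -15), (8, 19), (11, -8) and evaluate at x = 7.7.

Lagrange interpolation formula:
P(x) = Σ yᵢ × Lᵢ(x)
where Lᵢ(x) = Π_{j≠i} (x - xⱼ)/(xᵢ - xⱼ)

L_0(7.7) = (7.7 - 2)/(-1 - 2) × (7.7 - 5)/(-1 - 5) × (7.7 - 8)/(-1 - 8) × (7.7 - 11)/(-1 - 11) = 0.007837
L_1(7.7) = (7.7 - (-1))/(2 - (-1)) × (7.7 - 5)/(2 - 5) × (7.7 - 8)/(2 - 8) × (7.7 - 11)/(2 - 11) = -0.047850
L_2(7.7) = (7.7 - (-1))/(5 - (-1)) × (7.7 - 2)/(5 - 2) × (7.7 - 8)/(5 - 8) × (7.7 - 11)/(5 - 11) = 0.151525
L_3(7.7) = (7.7 - (-1))/(8 - (-1)) × (7.7 - 2)/(8 - 2) × (7.7 - 5)/(8 - 5) × (7.7 - 11)/(8 - 11) = 0.909150
L_4(7.7) = (7.7 - (-1))/(11 - (-1)) × (7.7 - 2)/(11 - 2) × (7.7 - 5)/(11 - 5) × (7.7 - 8)/(11 - 8) = -0.020662

P(7.7) = 6×L_0(7.7) + 14×L_1(7.7) + (-15)×L_2(7.7) + 19×L_3(7.7) + (-8)×L_4(7.7)
P(7.7) = 14.543400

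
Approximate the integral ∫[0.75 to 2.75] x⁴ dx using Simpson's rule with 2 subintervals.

f(x) = x⁴
a = 0.75, b = 2.75, n = 2
h = (b - a)/n = 1.000000

Simpson's rule: (h/3)[f(x₀) + 4f(x₁) + 2f(x₂) + ... + f(xₙ)]

x_0 = 0.7500, f(x_0) = 0.316406, coefficient = 1
x_1 = 1.7500, f(x_1) = 9.378906, coefficient = 4
x_2 = 2.7500, f(x_2) = 57.191406, coefficient = 1

I ≈ (1.000000/3) × 95.023438 = 31.674479
Exact value: 31.407813
Error: 0.266667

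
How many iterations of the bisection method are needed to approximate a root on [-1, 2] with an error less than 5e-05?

We need (b-a)/2^n ≤ 5e-05
(2 - (-1))/2^n ≤ 5e-05
3/2^n ≤ 5e-05
2^n ≥ 60000
n ≥ log₂(60000) = 15.87
n ≥ 16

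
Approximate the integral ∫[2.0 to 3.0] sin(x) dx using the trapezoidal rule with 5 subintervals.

f(x) = sin(x)
a = 2.0, b = 3.0, n = 5
h = (b - a)/n = 0.200000

Trapezoidal rule: (h/2)[f(x₀) + 2f(x₁) + 2f(x₂) + ... + f(xₙ)]

x_0 = 2.0000, f(x_0) = 0.909297, coefficient = 1
x_1 = 2.2000, f(x_1) = 0.808496, coefficient = 2
x_2 = 2.4000, f(x_2) = 0.675463, coefficient = 2
x_3 = 2.6000, f(x_3) = 0.515501, coefficient = 2
x_4 = 2.8000, f(x_4) = 0.334988, coefficient = 2
x_5 = 3.0000, f(x_5) = 0.141120, coefficient = 1

I ≈ (0.200000/2) × 5.719316 = 0.571932
Exact value: 0.573846
Error: 0.001914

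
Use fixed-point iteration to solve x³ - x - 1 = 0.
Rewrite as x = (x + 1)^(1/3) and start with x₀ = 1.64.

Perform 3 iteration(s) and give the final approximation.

Equation: x³ - x - 1 = 0
Fixed-point form: x = (x + 1)^(1/3)
x₀ = 1.64

x_1 = g(1.640000) = 1.382085
x_2 = g(1.382085) = 1.335526
x_3 = g(1.335526) = 1.326768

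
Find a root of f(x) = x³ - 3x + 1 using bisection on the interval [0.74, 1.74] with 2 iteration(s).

f(x) = x³ - 3x + 1
Initial interval: [0.74, 1.74]

Iteration 1:
  c_1 = (0.740000 + 1.740000)/2 = 1.240000
  f(c_1) = f(1.240000) = -0.813376
  f(a) × f(c) ≥ 0, new interval: [1.240000, 1.740000]
Iteration 2:
  c_2 = (1.240000 + 1.740000)/2 = 1.490000
  f(c_2) = f(1.490000) = -0.162051
  f(a) × f(c) ≥ 0, new interval: [1.490000, 1.740000]

After 2 iteration(s), the approximation is c_2 = 1.490000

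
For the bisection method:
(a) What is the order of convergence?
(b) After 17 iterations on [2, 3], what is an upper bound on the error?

(a) Bisection has linear (order 1) convergence; the error is halved each step.

(b) Error bound = (b-a)/2^n = (3 - 2)/2^{17}
    = 1/2^{17}

(a) 1 (linear); (b) error ≤ 7.63e-06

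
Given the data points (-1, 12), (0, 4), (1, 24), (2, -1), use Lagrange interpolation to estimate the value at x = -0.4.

Lagrange interpolation formula:
P(x) = Σ yᵢ × Lᵢ(x)
where Lᵢ(x) = Π_{j≠i} (x - xⱼ)/(xᵢ - xⱼ)

L_0(-0.4) = (-0.4 - 0)/(-1 - 0) × (-0.4 - 1)/(-1 - 1) × (-0.4 - 2)/(-1 - 2) = 0.224000
L_1(-0.4) = (-0.4 - (-1))/(0 - (-1)) × (-0.4 - 1)/(0 - 1) × (-0.4 - 2)/(0 - 2) = 1.008000
L_2(-0.4) = (-0.4 - (-1))/(1 - (-1)) × (-0.4 - 0)/(1 - 0) × (-0.4 - 2)/(1 - 2) = -0.288000
L_3(-0.4) = (-0.4 - (-1))/(2 - (-1)) × (-0.4 - 0)/(2 - 0) × (-0.4 - 1)/(2 - 1) = 0.056000

P(-0.4) = 12×L_0(-0.4) + 4×L_1(-0.4) + 24×L_2(-0.4) + (-1)×L_3(-0.4)
P(-0.4) = -0.248000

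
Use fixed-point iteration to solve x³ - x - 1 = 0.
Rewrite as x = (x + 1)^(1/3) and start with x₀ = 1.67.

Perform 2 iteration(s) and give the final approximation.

Equation: x³ - x - 1 = 0
Fixed-point form: x = (x + 1)^(1/3)
x₀ = 1.67

x_1 = g(1.670000) = 1.387300
x_2 = g(1.387300) = 1.336500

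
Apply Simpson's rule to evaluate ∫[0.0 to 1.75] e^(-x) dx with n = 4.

f(x) = e^(-x)
a = 0.0, b = 1.75, n = 4
h = (b - a)/n = 0.437500

Simpson's rule: (h/3)[f(x₀) + 4f(x₁) + 2f(x₂) + ... + f(xₙ)]

x_0 = 0.0000, f(x_0) = 1.000000, coefficient = 1
x_1 = 0.4375, f(x_1) = 0.645649, coefficient = 4
x_2 = 0.8750, f(x_2) = 0.416862, coefficient = 2
x_3 = 1.3125, f(x_3) = 0.269146, coefficient = 4
x_4 = 1.7500, f(x_4) = 0.173774, coefficient = 1

I ≈ (0.437500/3) × 5.666677 = 0.826390
Exact value: 0.826226
Error: 0.000164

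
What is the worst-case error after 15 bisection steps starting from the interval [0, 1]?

Bisection error bound: |error| ≤ (b-a)/2^n
|error| ≤ (1 - 0)/2^15 = 1/2^15
|error| ≤ 0.0000305176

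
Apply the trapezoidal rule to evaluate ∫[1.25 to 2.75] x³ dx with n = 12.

f(x) = x³
a = 1.25, b = 2.75, n = 12
h = (b - a)/n = 0.125000

Trapezoidal rule: (h/2)[f(x₀) + 2f(x₁) + 2f(x₂) + ... + f(xₙ)]

x_0 = 1.2500, f(x_0) = 1.953125, coefficient = 1
x_1 = 1.3750, f(x_1) = 2.599609, coefficient = 2
x_2 = 1.5000, f(x_2) = 3.375000, coefficient = 2
x_3 = 1.6250, f(x_3) = 4.291016, coefficient = 2
x_4 = 1.7500, f(x_4) = 5.359375, coefficient = 2
x_5 = 1.8750, f(x_5) = 6.591797, coefficient = 2
x_6 = 2.0000, f(x_6) = 8.000000, coefficient = 2
x_7 = 2.1250, f(x_7) = 9.595703, coefficient = 2
x_8 = 2.2500, f(x_8) = 11.390625, coefficient = 2
x_9 = 2.3750, f(x_9) = 13.396484, coefficient = 2
x_10 = 2.5000, f(x_10) = 15.625000, coefficient = 2
x_11 = 2.6250, f(x_11) = 18.087891, coefficient = 2
x_12 = 2.7500, f(x_12) = 20.796875, coefficient = 1

I ≈ (0.125000/2) × 219.375000 = 13.710938
Exact value: 13.687500
Error: 0.023438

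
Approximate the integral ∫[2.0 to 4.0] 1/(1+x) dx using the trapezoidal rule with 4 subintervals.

f(x) = 1/(1+x)
a = 2.0, b = 4.0, n = 4
h = (b - a)/n = 0.500000

Trapezoidal rule: (h/2)[f(x₀) + 2f(x₁) + 2f(x₂) + ... + f(xₙ)]

x_0 = 2.0000, f(x_0) = 0.333333, coefficient = 1
x_1 = 2.5000, f(x_1) = 0.285714, coefficient = 2
x_2 = 3.0000, f(x_2) = 0.250000, coefficient = 2
x_3 = 3.5000, f(x_3) = 0.222222, coefficient = 2
x_4 = 4.0000, f(x_4) = 0.200000, coefficient = 1

I ≈ (0.500000/2) × 2.049206 = 0.512302
Exact value: 0.510826
Error: 0.001476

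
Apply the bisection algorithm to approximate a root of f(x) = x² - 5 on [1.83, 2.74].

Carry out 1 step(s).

f(x) = x² - 5
Initial interval: [1.83, 2.74]

Iteration 1:
  c_1 = (1.830000 + 2.740000)/2 = 2.285000
  f(c_1) = f(2.285000) = 0.221225
  f(a) × f(c) < 0, new interval: [1.830000, 2.285000]

After 1 iteration(s), the approximation is c_1 = 2.285000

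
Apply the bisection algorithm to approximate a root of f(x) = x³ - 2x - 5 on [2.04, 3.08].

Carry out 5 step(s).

f(x) = x³ - 2x - 5
Initial interval: [2.04, 3.08]

Iteration 1:
  c_1 = (2.040000 + 3.080000)/2 = 2.560000
  f(c_1) = f(2.560000) = 6.657216
  f(a) × f(c) < 0, new interval: [2.040000, 2.560000]
Iteration 2:
  c_2 = (2.040000 + 2.560000)/2 = 2.300000
  f(c_2) = f(2.300000) = 2.567000
  f(a) × f(c) < 0, new interval: [2.040000, 2.300000]
Iteration 3:
  c_3 = (2.040000 + 2.300000)/2 = 2.170000
  f(c_3) = f(2.170000) = 0.878313
  f(a) × f(c) < 0, new interval: [2.040000, 2.170000]
Iteration 4:
  c_4 = (2.040000 + 2.170000)/2 = 2.105000
  f(c_4) = f(2.105000) = 0.117308
  f(a) × f(c) < 0, new interval: [2.040000, 2.105000]
Iteration 5:
  c_5 = (2.040000 + 2.105000)/2 = 2.072500
  f(c_5) = f(2.072500) = -0.243081
  f(a) × f(c) ≥ 0, new interval: [2.072500, 2.105000]

After 5 iteration(s), the approximation is c_5 = 2.072500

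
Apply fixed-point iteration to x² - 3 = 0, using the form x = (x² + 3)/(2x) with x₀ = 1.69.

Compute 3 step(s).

Equation: x² - 3 = 0
Fixed-point form: x = (x² + 3)/(2x)
x₀ = 1.69

x_1 = g(1.690000) = 1.732574
x_2 = g(1.732574) = 1.732051
x_3 = g(1.732051) = 1.732051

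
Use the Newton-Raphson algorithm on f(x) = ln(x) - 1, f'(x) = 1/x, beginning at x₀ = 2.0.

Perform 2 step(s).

f(x) = ln(x) - 1
f'(x) = 1/x
x₀ = 2.0

Newton-Raphson formula: x_{n+1} = x_n - f(x_n)/f'(x_n)

Iteration 1:
  f(2.000000) = -0.306853
  f'(2.000000) = 0.500000
  x_1 = 2.000000 - (-0.306853)/0.500000 = 2.613706
Iteration 2:
  f(2.613706) = -0.039231
  f'(2.613706) = 0.382599
  x_2 = 2.613706 - (-0.039231)/0.382599 = 2.716244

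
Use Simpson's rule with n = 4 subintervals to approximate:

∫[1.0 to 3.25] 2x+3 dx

f(x) = 2x+3
a = 1.0, b = 3.25, n = 4
h = (b - a)/n = 0.562500

Simpson's rule: (h/3)[f(x₀) + 4f(x₁) + 2f(x₂) + ... + f(xₙ)]

x_0 = 1.0000, f(x_0) = 5.000000, coefficient = 1
x_1 = 1.5625, f(x_1) = 6.125000, coefficient = 4
x_2 = 2.1250, f(x_2) = 7.250000, coefficient = 2
x_3 = 2.6875, f(x_3) = 8.375000, coefficient = 4
x_4 = 3.2500, f(x_4) = 9.500000, coefficient = 1

I ≈ (0.562500/3) × 87.000000 = 16.312500
Exact value: 16.312500
Error: 0.000000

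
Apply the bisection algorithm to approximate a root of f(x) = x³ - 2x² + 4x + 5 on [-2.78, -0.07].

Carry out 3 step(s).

f(x) = x³ - 2x² + 4x + 5
Initial interval: [-2.78, -0.07]

Iteration 1:
  c_1 = (-2.780000 + (-0.070000))/2 = -1.425000
  f(c_1) = f(-1.425000) = -7.654891
  f(a) × f(c) ≥ 0, new interval: [-1.425000, -0.070000]
Iteration 2:
  c_2 = (-1.425000 + (-0.070000))/2 = -0.747500
  f(c_2) = f(-0.747500) = 0.474817
  f(a) × f(c) < 0, new interval: [-1.425000, -0.747500]
Iteration 3:
  c_3 = (-1.425000 + (-0.747500))/2 = -1.086250
  f(c_3) = f(-1.086250) = -2.986587
  f(a) × f(c) ≥ 0, new interval: [-1.086250, -0.747500]

After 3 iteration(s), the approximation is c_3 = -1.086250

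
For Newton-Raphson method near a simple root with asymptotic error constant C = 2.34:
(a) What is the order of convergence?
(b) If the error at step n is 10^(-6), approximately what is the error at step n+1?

(a) Newton-Raphson has quadratic (order 2) convergence near simple roots.
    This means |e_{n+1}| ≈ C|e_n|².

(b) With |e_n| = 10^(-6) and C = 2.34:
    |e_{n+1}| ≈ 2.34 × (10^(-6))² = 2.34 × 10^(-12)

(a) 2 (quadratic); (b) |e_{n+1}| ≈ 2.340e-12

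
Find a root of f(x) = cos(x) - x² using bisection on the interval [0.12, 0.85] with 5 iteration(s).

f(x) = cos(x) - x²
Initial interval: [0.12, 0.85]

Iteration 1:
  c_1 = (0.120000 + 0.850000)/2 = 0.485000
  f(c_1) = f(0.485000) = 0.649450
  f(a) × f(c) ≥ 0, new interval: [0.485000, 0.850000]
Iteration 2:
  c_2 = (0.485000 + 0.850000)/2 = 0.667500
  f(c_2) = f(0.667500) = 0.339815
  f(a) × f(c) ≥ 0, new interval: [0.667500, 0.850000]
Iteration 3:
  c_3 = (0.667500 + 0.850000)/2 = 0.758750
  f(c_3) = f(0.758750) = 0.149995
  f(a) × f(c) ≥ 0, new interval: [0.758750, 0.850000]
Iteration 4:
  c_4 = (0.758750 + 0.850000)/2 = 0.804375
  f(c_4) = f(0.804375) = 0.046542
  f(a) × f(c) ≥ 0, new interval: [0.804375, 0.850000]
Iteration 5:
  c_5 = (0.804375 + 0.850000)/2 = 0.827187
  f(c_5) = f(0.827187) = -0.007291
  f(a) × f(c) < 0, new interval: [0.804375, 0.827187]

After 5 iteration(s), the approximation is c_5 = 0.827187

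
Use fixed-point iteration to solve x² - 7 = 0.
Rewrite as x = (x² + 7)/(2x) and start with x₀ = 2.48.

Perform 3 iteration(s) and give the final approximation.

Equation: x² - 7 = 0
Fixed-point form: x = (x² + 7)/(2x)
x₀ = 2.48

x_1 = g(2.480000) = 2.651290
x_2 = g(2.651290) = 2.645757
x_3 = g(2.645757) = 2.645751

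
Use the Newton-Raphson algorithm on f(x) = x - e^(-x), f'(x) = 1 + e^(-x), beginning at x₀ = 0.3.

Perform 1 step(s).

f(x) = x - e^(-x)
f'(x) = 1 + e^(-x)
x₀ = 0.3

Newton-Raphson formula: x_{n+1} = x_n - f(x_n)/f'(x_n)

Iteration 1:
  f(0.300000) = -0.440818
  f'(0.300000) = 1.740818
  x_1 = 0.300000 - (-0.440818)/1.740818 = 0.553225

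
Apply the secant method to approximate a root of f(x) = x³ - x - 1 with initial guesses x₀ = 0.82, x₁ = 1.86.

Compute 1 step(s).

f(x) = x³ - x - 1
x₀ = 0.82, x₁ = 1.86

Secant formula: x_{n+1} = x_n - f(x_n)(x_n - x_{n-1})/(f(x_n) - f(x_{n-1}))

Iteration 1:
  f(0.820000) = -1.268632
  f(1.860000) = 3.574856
  x_2 = 1.860000 - 3.574856×(1.860000 - 0.820000)/(3.574856 - (-1.268632))
       = 1.092402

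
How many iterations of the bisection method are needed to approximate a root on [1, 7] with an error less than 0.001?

We need (b-a)/2^n ≤ 0.001
(7 - 1)/2^n ≤ 0.001
6/2^n ≤ 0.001
2^n ≥ 6000
n ≥ log₂(6000) = 12.55
n ≥ 13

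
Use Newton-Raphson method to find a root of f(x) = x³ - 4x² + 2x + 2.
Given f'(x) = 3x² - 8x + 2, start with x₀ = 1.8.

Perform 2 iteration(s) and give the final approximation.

f(x) = x³ - 4x² + 2x + 2
f'(x) = 3x² - 8x + 2
x₀ = 1.8

Newton-Raphson formula: x_{n+1} = x_n - f(x_n)/f'(x_n)

Iteration 1:
  f(1.800000) = -1.528000
  f'(1.800000) = -2.680000
  x_1 = 1.800000 - (-1.528000)/(-2.680000) = 1.229851
Iteration 2:
  f(1.229851) = 0.269760
  f'(1.229851) = -3.301207
  x_2 = 1.229851 - 0.269760/(-3.301207) = 1.311566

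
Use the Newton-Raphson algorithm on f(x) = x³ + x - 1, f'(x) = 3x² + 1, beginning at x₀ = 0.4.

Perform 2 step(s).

f(x) = x³ + x - 1
f'(x) = 3x² + 1
x₀ = 0.4

Newton-Raphson formula: x_{n+1} = x_n - f(x_n)/f'(x_n)

Iteration 1:
  f(0.400000) = -0.536000
  f'(0.400000) = 1.480000
  x_1 = 0.400000 - (-0.536000)/1.480000 = 0.762162
Iteration 2:
  f(0.762162) = 0.204895
  f'(0.762162) = 2.742673
  x_2 = 0.762162 - 0.204895/2.742673 = 0.687456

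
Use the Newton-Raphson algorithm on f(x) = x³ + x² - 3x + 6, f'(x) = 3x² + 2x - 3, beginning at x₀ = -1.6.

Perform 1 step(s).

f(x) = x³ + x² - 3x + 6
f'(x) = 3x² + 2x - 3
x₀ = -1.6

Newton-Raphson formula: x_{n+1} = x_n - f(x_n)/f'(x_n)

Iteration 1:
  f(-1.600000) = 9.264000
  f'(-1.600000) = 1.480000
  x_1 = -1.600000 - 9.264000/1.480000 = -7.859459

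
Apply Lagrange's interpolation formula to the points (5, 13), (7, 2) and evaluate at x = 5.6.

Lagrange interpolation formula:
P(x) = Σ yᵢ × Lᵢ(x)
where Lᵢ(x) = Π_{j≠i} (x - xⱼ)/(xᵢ - xⱼ)

L_0(5.6) = (5.6 - 7)/(5 - 7) = 0.700000
L_1(5.6) = (5.6 - 5)/(7 - 5) = 0.300000

P(5.6) = 13×L_0(5.6) + 2×L_1(5.6)
P(5.6) = 9.700000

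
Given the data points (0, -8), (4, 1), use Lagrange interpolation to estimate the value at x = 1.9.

Lagrange interpolation formula:
P(x) = Σ yᵢ × Lᵢ(x)
where Lᵢ(x) = Π_{j≠i} (x - xⱼ)/(xᵢ - xⱼ)

L_0(1.9) = (1.9 - 4)/(0 - 4) = 0.525000
L_1(1.9) = (1.9 - 0)/(4 - 0) = 0.475000

P(1.9) = (-8)×L_0(1.9) + 1×L_1(1.9)
P(1.9) = -3.725000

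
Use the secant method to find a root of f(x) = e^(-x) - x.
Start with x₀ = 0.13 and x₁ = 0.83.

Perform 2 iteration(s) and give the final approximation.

f(x) = e^(-x) - x
x₀ = 0.13, x₁ = 0.83

Secant formula: x_{n+1} = x_n - f(x_n)(x_n - x_{n-1})/(f(x_n) - f(x_{n-1}))

Iteration 1:
  f(0.130000) = 0.748095
  f(0.830000) = -0.393951
  x_2 = 0.830000 - (-0.393951)×(0.830000 - 0.130000)/(-0.393951 - 0.748095)
       = 0.588534
Iteration 2:
  f(0.830000) = -0.393951
  f(0.588534) = -0.033393
  x_3 = 0.588534 - (-0.033393)×(0.588534 - 0.830000)/(-0.033393 - (-0.393951))
       = 0.566170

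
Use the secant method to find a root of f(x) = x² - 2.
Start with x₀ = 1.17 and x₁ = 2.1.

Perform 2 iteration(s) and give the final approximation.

f(x) = x² - 2
x₀ = 1.17, x₁ = 2.1

Secant formula: x_{n+1} = x_n - f(x_n)(x_n - x_{n-1})/(f(x_n) - f(x_{n-1}))

Iteration 1:
  f(1.170000) = -0.631100
  f(2.100000) = 2.410000
  x_2 = 2.100000 - 2.410000×(2.100000 - 1.170000)/(2.410000 - (-0.631100))
       = 1.362997
Iteration 2:
  f(2.100000) = 2.410000
  f(1.362997) = -0.142239
  x_3 = 1.362997 - (-0.142239)×(1.362997 - 2.100000)/(-0.142239 - 2.410000)
       = 1.404071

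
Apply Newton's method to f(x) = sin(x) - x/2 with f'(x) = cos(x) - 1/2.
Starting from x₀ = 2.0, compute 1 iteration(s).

f(x) = sin(x) - x/2
f'(x) = cos(x) - 1/2
x₀ = 2.0

Newton-Raphson formula: x_{n+1} = x_n - f(x_n)/f'(x_n)

Iteration 1:
  f(2.000000) = -0.090703
  f'(2.000000) = -0.916147
  x_1 = 2.000000 - (-0.090703)/(-0.916147) = 1.900996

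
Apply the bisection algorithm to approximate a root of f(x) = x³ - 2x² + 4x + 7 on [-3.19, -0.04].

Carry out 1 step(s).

f(x) = x³ - 2x² + 4x + 7
Initial interval: [-3.19, -0.04]

Iteration 1:
  c_1 = (-3.190000 + (-0.040000))/2 = -1.615000
  f(c_1) = f(-1.615000) = -8.888733
  f(a) × f(c) ≥ 0, new interval: [-1.615000, -0.040000]

After 1 iteration(s), the approximation is c_1 = -1.615000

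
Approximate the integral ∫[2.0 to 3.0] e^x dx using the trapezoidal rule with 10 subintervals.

f(x) = e^x
a = 2.0, b = 3.0, n = 10
h = (b - a)/n = 0.100000

Trapezoidal rule: (h/2)[f(x₀) + 2f(x₁) + 2f(x₂) + ... + f(xₙ)]

x_0 = 2.0000, f(x_0) = 7.389056, coefficient = 1
x_1 = 2.1000, f(x_1) = 8.166170, coefficient = 2
x_2 = 2.2000, f(x_2) = 9.025013, coefficient = 2
x_3 = 2.3000, f(x_3) = 9.974182, coefficient = 2
x_4 = 2.4000, f(x_4) = 11.023176, coefficient = 2
x_5 = 2.5000, f(x_5) = 12.182494, coefficient = 2
x_6 = 2.6000, f(x_6) = 13.463738, coefficient = 2
x_7 = 2.7000, f(x_7) = 14.879732, coefficient = 2
x_8 = 2.8000, f(x_8) = 16.444647, coefficient = 2
x_9 = 2.9000, f(x_9) = 18.174145, coefficient = 2
x_10 = 3.0000, f(x_10) = 20.085537, coefficient = 1

I ≈ (0.100000/2) × 254.141189 = 12.707059
Exact value: 12.696481
Error: 0.010579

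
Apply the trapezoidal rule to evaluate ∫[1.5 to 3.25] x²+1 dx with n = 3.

f(x) = x²+1
a = 1.5, b = 3.25, n = 3
h = (b - a)/n = 0.583333

Trapezoidal rule: (h/2)[f(x₀) + 2f(x₁) + 2f(x₂) + ... + f(xₙ)]

x_0 = 1.5000, f(x_0) = 3.250000, coefficient = 1
x_1 = 2.0833, f(x_1) = 5.340278, coefficient = 2
x_2 = 2.6667, f(x_2) = 8.111111, coefficient = 2
x_3 = 3.2500, f(x_3) = 11.562500, coefficient = 1

I ≈ (0.583333/2) × 41.715278 = 12.166956
Exact value: 12.067708
Error: 0.099248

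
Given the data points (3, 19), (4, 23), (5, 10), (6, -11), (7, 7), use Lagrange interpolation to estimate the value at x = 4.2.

Lagrange interpolation formula:
P(x) = Σ yᵢ × Lᵢ(x)
where Lᵢ(x) = Π_{j≠i} (x - xⱼ)/(xᵢ - xⱼ)

L_0(4.2) = (4.2 - 4)/(3 - 4) × (4.2 - 5)/(3 - 5) × (4.2 - 6)/(3 - 6) × (4.2 - 7)/(3 - 7) = -0.033600
L_1(4.2) = (4.2 - 3)/(4 - 3) × (4.2 - 5)/(4 - 5) × (4.2 - 6)/(4 - 6) × (4.2 - 7)/(4 - 7) = 0.806400
L_2(4.2) = (4.2 - 3)/(5 - 3) × (4.2 - 4)/(5 - 4) × (4.2 - 6)/(5 - 6) × (4.2 - 7)/(5 - 7) = 0.302400
L_3(4.2) = (4.2 - 3)/(6 - 3) × (4.2 - 4)/(6 - 4) × (4.2 - 5)/(6 - 5) × (4.2 - 7)/(6 - 7) = -0.089600
L_4(4.2) = (4.2 - 3)/(7 - 3) × (4.2 - 4)/(7 - 4) × (4.2 - 5)/(7 - 5) × (4.2 - 6)/(7 - 6) = 0.014400

P(4.2) = 19×L_0(4.2) + 23×L_1(4.2) + 10×L_2(4.2) + (-11)×L_3(4.2) + 7×L_4(4.2)
P(4.2) = 22.019200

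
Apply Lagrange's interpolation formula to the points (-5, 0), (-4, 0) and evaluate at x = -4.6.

Lagrange interpolation formula:
P(x) = Σ yᵢ × Lᵢ(x)
where Lᵢ(x) = Π_{j≠i} (x - xⱼ)/(xᵢ - xⱼ)

L_0(-4.6) = (-4.6 - (-4))/(-5 - (-4)) = 0.600000
L_1(-4.6) = (-4.6 - (-5))/(-4 - (-5)) = 0.400000

P(-4.6) = 0×L_0(-4.6) + 0×L_1(-4.6)
P(-4.6) = 0.000000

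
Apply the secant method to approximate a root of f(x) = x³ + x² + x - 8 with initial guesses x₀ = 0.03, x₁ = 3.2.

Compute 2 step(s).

f(x) = x³ + x² + x - 8
x₀ = 0.03, x₁ = 3.2

Secant formula: x_{n+1} = x_n - f(x_n)(x_n - x_{n-1})/(f(x_n) - f(x_{n-1}))

Iteration 1:
  f(0.030000) = -7.969073
  f(3.200000) = 38.208000
  x_2 = 3.200000 - 38.208000×(3.200000 - 0.030000)/(38.208000 - (-7.969073))
       = 0.577067
Iteration 2:
  f(3.200000) = 38.208000
  f(0.577067) = -6.897759
  x_3 = 0.577067 - (-6.897759)×(0.577067 - 3.200000)/(-6.897759 - 38.208000)
       = 0.978177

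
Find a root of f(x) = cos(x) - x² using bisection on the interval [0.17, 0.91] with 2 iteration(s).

f(x) = cos(x) - x²
Initial interval: [0.17, 0.91]

Iteration 1:
  c_1 = (0.170000 + 0.910000)/2 = 0.540000
  f(c_1) = f(0.540000) = 0.566109
  f(a) × f(c) ≥ 0, new interval: [0.540000, 0.910000]
Iteration 2:
  c_2 = (0.540000 + 0.910000)/2 = 0.725000
  f(c_2) = f(0.725000) = 0.222874
  f(a) × f(c) ≥ 0, new interval: [0.725000, 0.910000]

After 2 iteration(s), the approximation is c_2 = 0.725000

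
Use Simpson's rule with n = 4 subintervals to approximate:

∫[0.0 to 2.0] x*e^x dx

f(x) = x*e^x
a = 0.0, b = 2.0, n = 4
h = (b - a)/n = 0.500000

Simpson's rule: (h/3)[f(x₀) + 4f(x₁) + 2f(x₂) + ... + f(xₙ)]

x_0 = 0.0000, f(x_0) = 0.000000, coefficient = 1
x_1 = 0.5000, f(x_1) = 0.824361, coefficient = 4
x_2 = 1.0000, f(x_2) = 2.718282, coefficient = 2
x_3 = 1.5000, f(x_3) = 6.722534, coefficient = 4
x_4 = 2.0000, f(x_4) = 14.778112, coefficient = 1

I ≈ (0.500000/3) × 50.402253 = 8.400375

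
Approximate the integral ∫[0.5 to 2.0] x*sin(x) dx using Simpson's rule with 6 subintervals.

f(x) = x*sin(x)
a = 0.5, b = 2.0, n = 6
h = (b - a)/n = 0.250000

Simpson's rule: (h/3)[f(x₀) + 4f(x₁) + 2f(x₂) + ... + f(xₙ)]

x_0 = 0.5000, f(x_0) = 0.239713, coefficient = 1
x_1 = 0.7500, f(x_1) = 0.511229, coefficient = 4
x_2 = 1.0000, f(x_2) = 0.841471, coefficient = 2
x_3 = 1.2500, f(x_3) = 1.186231, coefficient = 4
x_4 = 1.5000, f(x_4) = 1.496242, coefficient = 2
x_5 = 1.7500, f(x_5) = 1.721975, coefficient = 4
x_6 = 2.0000, f(x_6) = 1.818595, coefficient = 1

I ≈ (0.250000/3) × 20.411476 = 1.700956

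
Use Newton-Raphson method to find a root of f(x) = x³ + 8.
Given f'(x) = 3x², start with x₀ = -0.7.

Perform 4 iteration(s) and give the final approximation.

f(x) = x³ + 8
f'(x) = 3x²
x₀ = -0.7

Newton-Raphson formula: x_{n+1} = x_n - f(x_n)/f'(x_n)

Iteration 1:
  f(-0.700000) = 7.657000
  f'(-0.700000) = 1.470000
  x_1 = -0.700000 - 7.657000/1.470000 = -5.908844
Iteration 2:
  f(-5.908844) = -198.303916
  f'(-5.908844) = 104.743296
  x_2 = -5.908844 - (-198.303916)/104.743296 = -4.015606
Iteration 3:
  f(-4.015606) = -56.752025
  f'(-4.015606) = 48.375280
  x_3 = -4.015606 - (-56.752025)/48.375280 = -2.842445
Iteration 4:
  f(-2.842445) = -14.965505
  f'(-2.842445) = 24.238473
  x_4 = -2.842445 - (-14.965505)/24.238473 = -2.225017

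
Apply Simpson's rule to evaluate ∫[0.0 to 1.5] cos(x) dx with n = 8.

f(x) = cos(x)
a = 0.0, b = 1.5, n = 8
h = (b - a)/n = 0.187500

Simpson's rule: (h/3)[f(x₀) + 4f(x₁) + 2f(x₂) + ... + f(xₙ)]

x_0 = 0.0000, f(x_0) = 1.000000, coefficient = 1
x_1 = 0.1875, f(x_1) = 0.982473, coefficient = 4
x_2 = 0.3750, f(x_2) = 0.930508, coefficient = 2
x_3 = 0.5625, f(x_3) = 0.845924, coefficient = 4
x_4 = 0.7500, f(x_4) = 0.731689, coefficient = 2
x_5 = 0.9375, f(x_5) = 0.591805, coefficient = 4
x_6 = 1.1250, f(x_6) = 0.431177, coefficient = 2
x_7 = 1.3125, f(x_7) = 0.255434, coefficient = 4
x_8 = 1.5000, f(x_8) = 0.070737, coefficient = 1

I ≈ (0.187500/3) × 15.960030 = 0.997502
Exact value: 0.997495
Error: 0.000007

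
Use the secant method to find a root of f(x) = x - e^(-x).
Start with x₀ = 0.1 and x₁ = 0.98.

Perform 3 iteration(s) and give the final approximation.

f(x) = x - e^(-x)
x₀ = 0.1, x₁ = 0.98

Secant formula: x_{n+1} = x_n - f(x_n)(x_n - x_{n-1})/(f(x_n) - f(x_{n-1}))

Iteration 1:
  f(0.100000) = -0.804837
  f(0.980000) = 0.604689
  x_2 = 0.980000 - 0.604689×(0.980000 - 0.100000)/(0.604689 - (-0.804837))
       = 0.602479
Iteration 2:
  f(0.980000) = 0.604689
  f(0.602479) = 0.055026
  x_3 = 0.602479 - 0.055026×(0.602479 - 0.980000)/(0.055026 - 0.604689)
       = 0.564686
Iteration 3:
  f(0.602479) = 0.055026
  f(0.564686) = -0.003853
  x_4 = 0.564686 - (-0.003853)×(0.564686 - 0.602479)/(-0.003853 - 0.055026)
       = 0.567159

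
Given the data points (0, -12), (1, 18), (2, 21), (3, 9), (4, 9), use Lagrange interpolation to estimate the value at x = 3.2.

Lagrange interpolation formula:
P(x) = Σ yᵢ × Lᵢ(x)
where Lᵢ(x) = Π_{j≠i} (x - xⱼ)/(xᵢ - xⱼ)

L_0(3.2) = (3.2 - 1)/(0 - 1) × (3.2 - 2)/(0 - 2) × (3.2 - 3)/(0 - 3) × (3.2 - 4)/(0 - 4) = -0.017600
L_1(3.2) = (3.2 - 0)/(1 - 0) × (3.2 - 2)/(1 - 2) × (3.2 - 3)/(1 - 3) × (3.2 - 4)/(1 - 4) = 0.102400
L_2(3.2) = (3.2 - 0)/(2 - 0) × (3.2 - 1)/(2 - 1) × (3.2 - 3)/(2 - 3) × (3.2 - 4)/(2 - 4) = -0.281600
L_3(3.2) = (3.2 - 0)/(3 - 0) × (3.2 - 1)/(3 - 1) × (3.2 - 2)/(3 - 2) × (3.2 - 4)/(3 - 4) = 1.126400
L_4(3.2) = (3.2 - 0)/(4 - 0) × (3.2 - 1)/(4 - 1) × (3.2 - 2)/(4 - 2) × (3.2 - 3)/(4 - 3) = 0.070400

P(3.2) = (-12)×L_0(3.2) + 18×L_1(3.2) + 21×L_2(3.2) + 9×L_3(3.2) + 9×L_4(3.2)
P(3.2) = 6.912000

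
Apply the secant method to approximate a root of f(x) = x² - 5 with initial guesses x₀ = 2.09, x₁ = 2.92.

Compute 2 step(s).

f(x) = x² - 5
x₀ = 2.09, x₁ = 2.92

Secant formula: x_{n+1} = x_n - f(x_n)(x_n - x_{n-1})/(f(x_n) - f(x_{n-1}))

Iteration 1:
  f(2.090000) = -0.631900
  f(2.920000) = 3.526400
  x_2 = 2.920000 - 3.526400×(2.920000 - 2.090000)/(3.526400 - (-0.631900))
       = 2.216128
Iteration 2:
  f(2.920000) = 3.526400
  f(2.216128) = -0.088778
  x_3 = 2.216128 - (-0.088778)×(2.216128 - 2.920000)/(-0.088778 - 3.526400)
       = 2.233413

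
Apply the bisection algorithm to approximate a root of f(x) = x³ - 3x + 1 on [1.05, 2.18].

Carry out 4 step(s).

f(x) = x³ - 3x + 1
Initial interval: [1.05, 2.18]

Iteration 1:
  c_1 = (1.050000 + 2.180000)/2 = 1.615000
  f(c_1) = f(1.615000) = 0.367283
  f(a) × f(c) < 0, new interval: [1.050000, 1.615000]
Iteration 2:
  c_2 = (1.050000 + 1.615000)/2 = 1.332500
  f(c_2) = f(1.332500) = -0.631571
  f(a) × f(c) ≥ 0, new interval: [1.332500, 1.615000]
Iteration 3:
  c_3 = (1.332500 + 1.615000)/2 = 1.473750
  f(c_3) = f(1.473750) = -0.220355
  f(a) × f(c) ≥ 0, new interval: [1.473750, 1.615000]
Iteration 4:
  c_4 = (1.473750 + 1.615000)/2 = 1.544375
  f(c_4) = f(1.544375) = 0.050355
  f(a) × f(c) < 0, new interval: [1.473750, 1.544375]

After 4 iteration(s), the approximation is c_4 = 1.544375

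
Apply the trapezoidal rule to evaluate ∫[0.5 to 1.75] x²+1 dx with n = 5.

f(x) = x²+1
a = 0.5, b = 1.75, n = 5
h = (b - a)/n = 0.250000

Trapezoidal rule: (h/2)[f(x₀) + 2f(x₁) + 2f(x₂) + ... + f(xₙ)]

x_0 = 0.5000, f(x_0) = 1.250000, coefficient = 1
x_1 = 0.7500, f(x_1) = 1.562500, coefficient = 2
x_2 = 1.0000, f(x_2) = 2.000000, coefficient = 2
x_3 = 1.2500, f(x_3) = 2.562500, coefficient = 2
x_4 = 1.5000, f(x_4) = 3.250000, coefficient = 2
x_5 = 1.7500, f(x_5) = 4.062500, coefficient = 1

I ≈ (0.250000/2) × 24.062500 = 3.007812
Exact value: 2.994792
Error: 0.013021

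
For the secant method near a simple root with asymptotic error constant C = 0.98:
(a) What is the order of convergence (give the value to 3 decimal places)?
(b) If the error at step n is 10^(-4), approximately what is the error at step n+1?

(a) Secant method has superlinear convergence with order φ = (1+√5)/2 ≈ 1.618.
    This means |e_{n+1}| ≈ C|e_n|^1.618.

(b) With |e_n| = 10^(-4) and C = 0.98:
    |e_{n+1}| ≈ 0.98 × (10^(-4))^1.618 = 0.98 × 10^(-6.47)

(a) ≈ 1.618 (golden ratio); (b) |e_{n+1}| ≈ 3.304e-07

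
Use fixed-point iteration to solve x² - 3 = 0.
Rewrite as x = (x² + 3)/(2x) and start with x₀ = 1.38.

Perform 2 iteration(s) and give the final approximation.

Equation: x² - 3 = 0
Fixed-point form: x = (x² + 3)/(2x)
x₀ = 1.38

x_1 = g(1.380000) = 1.776957
x_2 = g(1.776957) = 1.732618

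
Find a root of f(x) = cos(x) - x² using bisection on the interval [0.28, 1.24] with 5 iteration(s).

f(x) = cos(x) - x²
Initial interval: [0.28, 1.24]

Iteration 1:
  c_1 = (0.280000 + 1.240000)/2 = 0.760000
  f(c_1) = f(0.760000) = 0.147236
  f(a) × f(c) ≥ 0, new interval: [0.760000, 1.240000]
Iteration 2:
  c_2 = (0.760000 + 1.240000)/2 = 1.000000
  f(c_2) = f(1.000000) = -0.459698
  f(a) × f(c) < 0, new interval: [0.760000, 1.000000]
Iteration 3:
  c_3 = (0.760000 + 1.000000)/2 = 0.880000
  f(c_3) = f(0.880000) = -0.137249
  f(a) × f(c) < 0, new interval: [0.760000, 0.880000]
Iteration 4:
  c_4 = (0.760000 + 0.880000)/2 = 0.820000
  f(c_4) = f(0.820000) = 0.009821
  f(a) × f(c) ≥ 0, new interval: [0.820000, 0.880000]
Iteration 5:
  c_5 = (0.820000 + 0.880000)/2 = 0.850000
  f(c_5) = f(0.850000) = -0.062517
  f(a) × f(c) < 0, new interval: [0.820000, 0.850000]

After 5 iteration(s), the approximation is c_5 = 0.850000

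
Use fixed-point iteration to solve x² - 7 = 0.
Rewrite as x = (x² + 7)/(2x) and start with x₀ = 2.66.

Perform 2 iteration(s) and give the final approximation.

Equation: x² - 7 = 0
Fixed-point form: x = (x² + 7)/(2x)
x₀ = 2.66

x_1 = g(2.660000) = 2.645789
x_2 = g(2.645789) = 2.645751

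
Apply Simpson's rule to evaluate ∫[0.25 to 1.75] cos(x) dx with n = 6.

f(x) = cos(x)
a = 0.25, b = 1.75, n = 6
h = (b - a)/n = 0.250000

Simpson's rule: (h/3)[f(x₀) + 4f(x₁) + 2f(x₂) + ... + f(xₙ)]

x_0 = 0.2500, f(x_0) = 0.968912, coefficient = 1
x_1 = 0.5000, f(x_1) = 0.877583, coefficient = 4
x_2 = 0.7500, f(x_2) = 0.731689, coefficient = 2
x_3 = 1.0000, f(x_3) = 0.540302, coefficient = 4
x_4 = 1.2500, f(x_4) = 0.315322, coefficient = 2
x_5 = 1.5000, f(x_5) = 0.070737, coefficient = 4
x_6 = 1.7500, f(x_6) = -0.178246, coefficient = 1

I ≈ (0.250000/3) × 8.839177 = 0.736598
Exact value: 0.736582
Error: 0.000016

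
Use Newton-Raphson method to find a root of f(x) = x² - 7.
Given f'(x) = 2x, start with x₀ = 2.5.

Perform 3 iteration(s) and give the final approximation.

f(x) = x² - 7
f'(x) = 2x
x₀ = 2.5

Newton-Raphson formula: x_{n+1} = x_n - f(x_n)/f'(x_n)

Iteration 1:
  f(2.500000) = -0.750000
  f'(2.500000) = 5.000000
  x_1 = 2.500000 - (-0.750000)/5.000000 = 2.650000
Iteration 2:
  f(2.650000) = 0.022500
  f'(2.650000) = 5.300000
  x_2 = 2.650000 - 0.022500/5.300000 = 2.645755
Iteration 3:
  f(2.645755) = 0.000018
  f'(2.645755) = 5.291509
  x_3 = 2.645755 - 0.000018/5.291509 = 2.645751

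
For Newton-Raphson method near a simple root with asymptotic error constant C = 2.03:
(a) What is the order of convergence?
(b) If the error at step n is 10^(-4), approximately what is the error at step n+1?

(a) Newton-Raphson has quadratic (order 2) convergence near simple roots.
    This means |e_{n+1}| ≈ C|e_n|².

(b) With |e_n| = 10^(-4) and C = 2.03:
    |e_{n+1}| ≈ 2.03 × (10^(-4))² = 2.03 × 10^(-8)

(a) 2 (quadratic); (b) |e_{n+1}| ≈ 2.030e-08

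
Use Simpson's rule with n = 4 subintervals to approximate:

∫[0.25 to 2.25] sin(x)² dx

f(x) = sin(x)²
a = 0.25, b = 2.25, n = 4
h = (b - a)/n = 0.500000

Simpson's rule: (h/3)[f(x₀) + 4f(x₁) + 2f(x₂) + ... + f(xₙ)]

x_0 = 0.2500, f(x_0) = 0.061209, coefficient = 1
x_1 = 0.7500, f(x_1) = 0.464631, coefficient = 4
x_2 = 1.2500, f(x_2) = 0.900572, coefficient = 2
x_3 = 1.7500, f(x_3) = 0.968228, coefficient = 4
x_4 = 2.2500, f(x_4) = 0.605398, coefficient = 1

I ≈ (0.500000/3) × 8.199189 = 1.366532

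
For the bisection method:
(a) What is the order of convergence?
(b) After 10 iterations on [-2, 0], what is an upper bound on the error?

(a) Bisection has linear (order 1) convergence; the error is halved each step.

(b) Error bound = (b-a)/2^n = (0 - (-2))/2^{10}
    = 2/2^{10}

(a) 1 (linear); (b) error ≤ 1.95e-03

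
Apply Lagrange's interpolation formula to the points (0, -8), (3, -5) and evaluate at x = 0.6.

Lagrange interpolation formula:
P(x) = Σ yᵢ × Lᵢ(x)
where Lᵢ(x) = Π_{j≠i} (x - xⱼ)/(xᵢ - xⱼ)

L_0(0.6) = (0.6 - 3)/(0 - 3) = 0.800000
L_1(0.6) = (0.6 - 0)/(3 - 0) = 0.200000

P(0.6) = (-8)×L_0(0.6) + (-5)×L_1(0.6)
P(0.6) = -7.400000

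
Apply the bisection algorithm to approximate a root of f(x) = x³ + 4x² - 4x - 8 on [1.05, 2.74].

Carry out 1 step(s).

f(x) = x³ + 4x² - 4x - 8
Initial interval: [1.05, 2.74]

Iteration 1:
  c_1 = (1.050000 + 2.740000)/2 = 1.895000
  f(c_1) = f(1.895000) = 5.589092
  f(a) × f(c) < 0, new interval: [1.050000, 1.895000]

After 1 iteration(s), the approximation is c_1 = 1.895000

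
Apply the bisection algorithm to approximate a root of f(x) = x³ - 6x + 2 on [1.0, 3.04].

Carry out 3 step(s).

f(x) = x³ - 6x + 2
Initial interval: [1.0, 3.04]

Iteration 1:
  c_1 = (1.000000 + 3.040000)/2 = 2.020000
  f(c_1) = f(2.020000) = -1.877592
  f(a) × f(c) ≥ 0, new interval: [2.020000, 3.040000]
Iteration 2:
  c_2 = (2.020000 + 3.040000)/2 = 2.530000
  f(c_2) = f(2.530000) = 3.014277
  f(a) × f(c) < 0, new interval: [2.020000, 2.530000]
Iteration 3:
  c_3 = (2.020000 + 2.530000)/2 = 2.275000
  f(c_3) = f(2.275000) = 0.124547
  f(a) × f(c) < 0, new interval: [2.020000, 2.275000]

After 3 iteration(s), the approximation is c_3 = 2.275000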